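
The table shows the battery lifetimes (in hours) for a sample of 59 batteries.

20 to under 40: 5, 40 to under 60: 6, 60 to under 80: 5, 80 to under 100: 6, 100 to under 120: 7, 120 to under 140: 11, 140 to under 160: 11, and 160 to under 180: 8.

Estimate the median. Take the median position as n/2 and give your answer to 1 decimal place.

Cumulative frequencies: 5, 11, 16, 22, 29, 40, 51, 59
n = 59; position = n/2 = 29.5.
This falls in the class 120 to under 140: L = 120, F = 29, f = 11, h = 20.
Median ≈ 120 + ((29.5 − 29) / 11) × 20 = 120.9091

120.9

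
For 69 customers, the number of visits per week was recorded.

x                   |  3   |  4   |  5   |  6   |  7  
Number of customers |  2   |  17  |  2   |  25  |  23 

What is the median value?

Cumulative frequencies: 2, 19, 21, 46, 69
n = 69, so the median is the value in position (n+1)/2 = 35.
Position 35 falls at value 6.

6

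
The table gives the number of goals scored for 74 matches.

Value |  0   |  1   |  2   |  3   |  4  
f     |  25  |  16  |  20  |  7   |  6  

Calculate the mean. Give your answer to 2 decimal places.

1.36

Values: 0, 1, 2, 3, 4
Σfx = 25×0 + 16×1 + 20×2 + 7×3 + 6×4 = 101
n = Σf = 74
Mean = 101 / 74 = 1.3649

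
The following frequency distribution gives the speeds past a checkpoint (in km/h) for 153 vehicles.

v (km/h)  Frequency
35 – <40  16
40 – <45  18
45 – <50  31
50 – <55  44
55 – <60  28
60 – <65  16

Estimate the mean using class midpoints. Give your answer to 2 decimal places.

Midpoints: 37.5, 42.5, 47.5, 52.5, 57.5, 62.5
Σfm = 16×37.5 + 18×42.5 + 31×47.5 + 44×52.5 + 28×57.5 + 16×62.5 = 7757.5
n = Σf = 153
Mean = 7757.5 / 153 = 50.7026

50.70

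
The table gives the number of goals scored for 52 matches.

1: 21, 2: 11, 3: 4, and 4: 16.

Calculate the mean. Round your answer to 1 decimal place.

Values: 1, 2, 3, 4
Σfx = 21×1 + 11×2 + 4×3 + 16×4 = 119
n = Σf = 52
Mean = 119 / 52 = 2.2885

2.3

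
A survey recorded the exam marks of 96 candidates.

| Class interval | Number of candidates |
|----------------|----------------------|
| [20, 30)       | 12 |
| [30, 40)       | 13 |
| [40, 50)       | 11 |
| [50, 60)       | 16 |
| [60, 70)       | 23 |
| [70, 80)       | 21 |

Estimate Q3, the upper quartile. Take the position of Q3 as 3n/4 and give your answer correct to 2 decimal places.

Cumulative frequencies: 12, 25, 36, 52, 75, 96
n = 96; position = 3n/4 = 72.
This falls in the class [60, 70): L = 60, F = 52, f = 23, h = 10.
Upper quartile ≈ 60 + ((72 − 52) / 23) × 10 = 68.6957

68.70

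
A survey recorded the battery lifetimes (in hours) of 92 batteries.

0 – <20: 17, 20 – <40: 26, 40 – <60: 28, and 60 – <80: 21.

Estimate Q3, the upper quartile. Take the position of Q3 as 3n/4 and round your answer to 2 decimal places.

58.57

Cumulative frequencies: 17, 43, 71, 92
n = 92; position = 3n/4 = 69.
This falls in the class 40 – <60: L = 40, F = 43, f = 28, h = 20.
Upper quartile ≈ 40 + ((69 − 43) / 28) × 20 = 58.5714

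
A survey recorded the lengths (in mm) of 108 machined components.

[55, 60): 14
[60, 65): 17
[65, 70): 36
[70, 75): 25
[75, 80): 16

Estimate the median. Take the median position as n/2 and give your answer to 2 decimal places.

Cumulative frequencies: 14, 31, 67, 92, 108
n = 108; position = n/2 = 54.
This falls in the class [65, 70): L = 65, F = 31, f = 36, h = 5.
Median ≈ 65 + ((54 − 31) / 36) × 5 = 68.1944

68.19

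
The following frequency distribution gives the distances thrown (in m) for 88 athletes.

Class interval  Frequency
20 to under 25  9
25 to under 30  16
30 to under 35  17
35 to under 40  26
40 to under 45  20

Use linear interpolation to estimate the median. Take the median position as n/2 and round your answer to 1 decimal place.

35.4

Cumulative frequencies: 9, 25, 42, 68, 88
n = 88; position = n/2 = 44.
This falls in the class 35 to under 40: L = 35, F = 42, f = 26, h = 5.
Median ≈ 35 + ((44 − 42) / 26) × 5 = 35.3846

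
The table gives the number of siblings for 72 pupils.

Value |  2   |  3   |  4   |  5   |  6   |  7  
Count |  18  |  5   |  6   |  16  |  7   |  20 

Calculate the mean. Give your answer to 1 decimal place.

Values: 2, 3, 4, 5, 6, 7
Σfx = 18×2 + 5×3 + 6×4 + 16×5 + 7×6 + 20×7 = 337
n = Σf = 72
Mean = 337 / 72 = 4.6806

4.7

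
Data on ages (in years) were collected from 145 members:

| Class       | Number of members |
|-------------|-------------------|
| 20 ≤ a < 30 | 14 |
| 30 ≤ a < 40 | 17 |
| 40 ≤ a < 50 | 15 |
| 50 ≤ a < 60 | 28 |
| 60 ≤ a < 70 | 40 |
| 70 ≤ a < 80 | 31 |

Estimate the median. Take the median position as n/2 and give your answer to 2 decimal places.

Cumulative frequencies: 14, 31, 46, 74, 114, 145
n = 145; position = n/2 = 72.5.
This falls in the class 50 ≤ a < 60: L = 50, F = 46, f = 28, h = 10.
Median ≈ 50 + ((72.5 − 46) / 28) × 10 = 59.4643

59.46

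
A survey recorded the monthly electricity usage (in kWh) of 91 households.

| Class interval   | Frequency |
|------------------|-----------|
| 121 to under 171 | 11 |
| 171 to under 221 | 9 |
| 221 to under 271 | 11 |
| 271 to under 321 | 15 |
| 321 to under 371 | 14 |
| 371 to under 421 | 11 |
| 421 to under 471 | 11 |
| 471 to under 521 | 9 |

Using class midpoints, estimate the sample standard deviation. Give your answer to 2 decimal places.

Midpoints: 146, 196, 246, 296, 346, 396, 446, 496
n = 91, Σfm = 29086, mean = 319.6264
Σfm² = 10363356
Σf(m − x̄)² = Σfm² − (Σfm)²/n = 10363356 − 29086²/91 = 1066703.2967
Sample variance = 1066703.2967 / 90 = 11852.2589
Standard deviation = √11852.2589 = 108.8681

108.87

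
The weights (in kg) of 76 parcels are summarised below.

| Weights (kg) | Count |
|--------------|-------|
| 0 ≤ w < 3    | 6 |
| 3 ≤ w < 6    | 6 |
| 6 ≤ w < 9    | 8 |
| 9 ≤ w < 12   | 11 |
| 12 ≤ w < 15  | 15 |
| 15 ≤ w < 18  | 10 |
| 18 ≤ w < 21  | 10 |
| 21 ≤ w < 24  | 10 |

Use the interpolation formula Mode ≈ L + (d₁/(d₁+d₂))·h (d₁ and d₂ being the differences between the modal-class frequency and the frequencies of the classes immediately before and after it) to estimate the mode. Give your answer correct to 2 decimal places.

Modal class: 12 ≤ w < 15 (highest frequency 15).
d₁ = 15 − 11 = 4, d₂ = 15 − 10 = 5
Mode ≈ 12 + (4/(4+5)) × 3 = 12 + 1.3333 = 13.3333

13.33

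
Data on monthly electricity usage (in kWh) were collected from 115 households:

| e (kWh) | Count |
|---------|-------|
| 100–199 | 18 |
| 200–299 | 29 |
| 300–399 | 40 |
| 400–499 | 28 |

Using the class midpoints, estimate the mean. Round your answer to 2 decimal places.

317.33

Midpoints: 149.5, 249.5, 349.5, 449.5
Σfm = 18×149.5 + 29×249.5 + 40×349.5 + 28×449.5 = 36492.5
n = Σf = 115
Mean = 36492.5 / 115 = 317.3261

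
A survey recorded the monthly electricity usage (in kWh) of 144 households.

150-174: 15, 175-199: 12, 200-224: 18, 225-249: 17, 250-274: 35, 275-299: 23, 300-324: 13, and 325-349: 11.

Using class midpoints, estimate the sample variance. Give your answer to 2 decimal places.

Midpoints: 162, 187, 212, 237, 262, 287, 312, 337
n = 144, Σfm = 36053, mean = 250.3681
Σfm² = 9388911
Σf(m − x̄)² = Σfm² − (Σfm)²/n = 9388911 − 36053²/144 = 362391.4931
Sample variance = 362391.4931 / 143 = 2534.2062

2534.21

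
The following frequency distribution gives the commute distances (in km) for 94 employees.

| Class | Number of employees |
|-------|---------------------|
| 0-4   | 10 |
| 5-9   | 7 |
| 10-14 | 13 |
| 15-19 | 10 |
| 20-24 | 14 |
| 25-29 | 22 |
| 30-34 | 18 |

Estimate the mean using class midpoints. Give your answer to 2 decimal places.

19.93

Midpoints: 2, 7, 12, 17, 22, 27, 32
Σfm = 10×2 + 7×7 + 13×12 + 10×17 + 14×22 + 22×27 + 18×32 = 1873
n = Σf = 94
Mean = 1873 / 94 = 19.9255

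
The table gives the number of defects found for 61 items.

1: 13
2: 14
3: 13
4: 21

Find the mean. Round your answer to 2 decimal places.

Values: 1, 2, 3, 4
Σfx = 13×1 + 14×2 + 13×3 + 21×4 = 164
n = Σf = 61
Mean = 164 / 61 = 2.6885

2.69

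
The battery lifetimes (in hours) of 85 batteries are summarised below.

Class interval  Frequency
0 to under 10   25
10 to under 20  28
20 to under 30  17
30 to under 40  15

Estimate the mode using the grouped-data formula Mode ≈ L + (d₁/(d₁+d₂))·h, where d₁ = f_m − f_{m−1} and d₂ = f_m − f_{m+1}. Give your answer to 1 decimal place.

Modal class: 10 to under 20 (highest frequency 28).
d₁ = 28 − 25 = 3, d₂ = 28 − 17 = 11
Mode ≈ 10 + (3/(3+11)) × 10 = 10 + 2.1429 = 12.1429

12.1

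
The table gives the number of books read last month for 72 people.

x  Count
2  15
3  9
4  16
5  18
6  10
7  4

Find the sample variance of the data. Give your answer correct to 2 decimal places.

Values: 2, 3, 4, 5, 6, 7
n = 72, Σfx = 299, mean = 4.1528
Σfx² = 1403
Σf(x − x̄)² = Σfx² − (Σfx)²/n = 1403 − 299²/72 = 161.3194
Sample variance = 161.3194 / 71 = 2.2721

2.27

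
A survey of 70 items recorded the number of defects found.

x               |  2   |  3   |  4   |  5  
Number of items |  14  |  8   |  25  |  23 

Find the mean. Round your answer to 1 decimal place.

3.8

Values: 2, 3, 4, 5
Σfx = 14×2 + 8×3 + 25×4 + 23×5 = 267
n = Σf = 70
Mean = 267 / 70 = 3.8143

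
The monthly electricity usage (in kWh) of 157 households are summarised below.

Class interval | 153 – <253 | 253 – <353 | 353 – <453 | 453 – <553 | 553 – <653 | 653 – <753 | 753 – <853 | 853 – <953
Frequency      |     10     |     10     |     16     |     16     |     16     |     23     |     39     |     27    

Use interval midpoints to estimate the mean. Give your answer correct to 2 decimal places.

643.76

Midpoints: 203, 303, 403, 503, 603, 703, 803, 903
Σfm = 10×203 + 10×303 + 16×403 + 16×503 + 16×603 + 23×703 + 39×803 + 27×903 = 101071
n = Σf = 157
Mean = 101071 / 157 = 643.7643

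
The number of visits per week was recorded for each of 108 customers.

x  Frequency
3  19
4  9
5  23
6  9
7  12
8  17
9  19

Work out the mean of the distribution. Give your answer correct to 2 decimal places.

Values: 3, 4, 5, 6, 7, 8, 9
Σfx = 19×3 + 9×4 + 23×5 + 9×6 + 12×7 + 17×8 + 19×9 = 653
n = Σf = 108
Mean = 653 / 108 = 6.0463

6.05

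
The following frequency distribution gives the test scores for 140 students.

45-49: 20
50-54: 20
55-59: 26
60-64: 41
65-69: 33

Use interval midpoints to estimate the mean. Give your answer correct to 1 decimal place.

Midpoints: 47, 52, 57, 62, 67
Σfm = 20×47 + 20×52 + 26×57 + 41×62 + 33×67 = 8215
n = Σf = 140
Mean = 8215 / 140 = 58.6786

58.7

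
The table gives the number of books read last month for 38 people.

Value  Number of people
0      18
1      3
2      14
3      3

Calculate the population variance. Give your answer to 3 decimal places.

Values: 0, 1, 2, 3
n = 38, Σfx = 40, mean = 1.0526
Σfx² = 86
Σf(x − x̄)² = Σfx² − (Σfx)²/n = 86 − 40²/38 = 43.8947
Population variance = 43.8947 / 38 = 1.1551

1.155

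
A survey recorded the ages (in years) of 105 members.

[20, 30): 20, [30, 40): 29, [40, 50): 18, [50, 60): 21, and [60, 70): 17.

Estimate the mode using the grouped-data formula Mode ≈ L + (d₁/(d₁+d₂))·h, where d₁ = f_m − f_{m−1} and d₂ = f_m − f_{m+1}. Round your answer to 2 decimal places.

34.50

Modal class: [30, 40) (highest frequency 29).
d₁ = 29 − 20 = 9, d₂ = 29 − 18 = 11
Mode ≈ 30 + (9/(9+11)) × 10 = 30 + 4.5000 = 34.5000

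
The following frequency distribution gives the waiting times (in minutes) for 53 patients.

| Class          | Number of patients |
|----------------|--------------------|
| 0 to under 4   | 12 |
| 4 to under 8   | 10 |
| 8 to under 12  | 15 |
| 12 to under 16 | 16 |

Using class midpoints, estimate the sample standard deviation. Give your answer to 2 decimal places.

4.57

Midpoints: 2, 6, 10, 14
n = 53, Σfm = 458, mean = 8.6415
Σfm² = 5044
Σf(m − x̄)² = Σfm² − (Σfm)²/n = 5044 − 458²/53 = 1086.1887
Sample variance = 1086.1887 / 52 = 20.8882
Standard deviation = √20.8882 = 4.5704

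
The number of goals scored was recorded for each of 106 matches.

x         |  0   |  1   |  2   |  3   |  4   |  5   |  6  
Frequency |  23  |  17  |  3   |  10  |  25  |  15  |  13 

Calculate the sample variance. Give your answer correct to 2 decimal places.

4.56

Values: 0, 1, 2, 3, 4, 5, 6
n = 106, Σfx = 306, mean = 2.8868
Σfx² = 1362
Σf(x − x̄)² = Σfx² − (Σfx)²/n = 1362 − 306²/106 = 478.6415
Sample variance = 478.6415 / 105 = 4.5585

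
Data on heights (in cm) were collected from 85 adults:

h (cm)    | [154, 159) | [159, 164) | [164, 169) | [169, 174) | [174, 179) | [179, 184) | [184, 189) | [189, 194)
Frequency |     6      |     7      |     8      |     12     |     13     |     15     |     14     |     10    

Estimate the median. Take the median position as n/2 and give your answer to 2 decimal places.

177.65

Cumulative frequencies: 6, 13, 21, 33, 46, 61, 75, 85
n = 85; position = n/2 = 42.5.
This falls in the class [174, 179): L = 174, F = 33, f = 13, h = 5.
Median ≈ 174 + ((42.5 − 33) / 13) × 5 = 177.6538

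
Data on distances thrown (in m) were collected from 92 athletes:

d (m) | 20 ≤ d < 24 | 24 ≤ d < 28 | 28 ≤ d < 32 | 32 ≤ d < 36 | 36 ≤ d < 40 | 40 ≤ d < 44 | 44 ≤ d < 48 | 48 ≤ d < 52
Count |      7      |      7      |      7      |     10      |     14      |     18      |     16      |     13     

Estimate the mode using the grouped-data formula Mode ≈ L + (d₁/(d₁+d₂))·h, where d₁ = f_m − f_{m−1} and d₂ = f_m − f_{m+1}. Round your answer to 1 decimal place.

42.7

Modal class: 40 ≤ d < 44 (highest frequency 18).
d₁ = 18 − 14 = 4, d₂ = 18 − 16 = 2
Mode ≈ 40 + (4/(4+2)) × 4 = 40 + 2.6667 = 42.6667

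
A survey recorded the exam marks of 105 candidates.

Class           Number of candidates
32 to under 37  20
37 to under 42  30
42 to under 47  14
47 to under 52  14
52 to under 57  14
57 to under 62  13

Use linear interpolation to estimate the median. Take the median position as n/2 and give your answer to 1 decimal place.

Cumulative frequencies: 20, 50, 64, 78, 92, 105
n = 105; position = n/2 = 52.5.
This falls in the class 42 to under 47: L = 42, F = 50, f = 14, h = 5.
Median ≈ 42 + ((52.5 − 50) / 14) × 5 = 42.8929

42.9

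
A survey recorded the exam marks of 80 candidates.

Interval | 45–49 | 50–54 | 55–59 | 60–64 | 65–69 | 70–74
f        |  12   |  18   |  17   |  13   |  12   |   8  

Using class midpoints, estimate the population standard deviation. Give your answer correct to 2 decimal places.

7.80

Midpoints: 47, 52, 57, 62, 67, 72
n = 80, Σfm = 4655, mean = 58.1875
Σfm² = 275725
Σf(m − x̄)² = Σfm² − (Σfm)²/n = 275725 − 4655²/80 = 4862.1875
Population variance = 4862.1875 / 80 = 60.7773
Standard deviation = √60.7773 = 7.7960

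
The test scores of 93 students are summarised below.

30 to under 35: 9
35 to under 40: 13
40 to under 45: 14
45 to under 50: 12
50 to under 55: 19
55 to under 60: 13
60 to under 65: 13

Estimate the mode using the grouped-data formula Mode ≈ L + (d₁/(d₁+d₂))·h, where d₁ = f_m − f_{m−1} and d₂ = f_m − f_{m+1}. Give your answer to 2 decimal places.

Modal class: 50 to under 55 (highest frequency 19).
d₁ = 19 − 12 = 7, d₂ = 19 − 13 = 6
Mode ≈ 50 + (7/(7+6)) × 5 = 50 + 2.6923 = 52.6923

52.69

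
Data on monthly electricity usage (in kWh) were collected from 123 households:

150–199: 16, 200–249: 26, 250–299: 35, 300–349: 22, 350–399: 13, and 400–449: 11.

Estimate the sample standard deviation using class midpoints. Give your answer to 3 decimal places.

72.809

Midpoints: 174.5, 224.5, 274.5, 324.5, 374.5, 424.5
n = 123, Σfm = 34913.5, mean = 283.8496
Σfm² = 10556930.75
Σf(m − x̄)² = Σfm² − (Σfm)²/n = 10556930.75 − 34913.5²/123 = 646747.9675
Sample variance = 646747.9675 / 122 = 5301.2128
Standard deviation = √5301.2128 = 72.8094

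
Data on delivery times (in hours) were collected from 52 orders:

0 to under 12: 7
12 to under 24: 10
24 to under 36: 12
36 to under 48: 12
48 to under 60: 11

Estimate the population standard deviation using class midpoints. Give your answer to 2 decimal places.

15.97

Midpoints: 6, 18, 30, 42, 54
n = 52, Σfm = 1680, mean = 32.3077
Σfm² = 67536
Σf(m − x̄)² = Σfm² − (Σfm)²/n = 67536 − 1680²/52 = 13259.0769
Population variance = 13259.0769 / 52 = 254.9822
Standard deviation = √254.9822 = 15.9682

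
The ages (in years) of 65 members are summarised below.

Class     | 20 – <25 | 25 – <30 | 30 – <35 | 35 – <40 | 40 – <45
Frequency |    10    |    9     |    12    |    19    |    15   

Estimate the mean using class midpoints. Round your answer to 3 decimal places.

34.038

Midpoints: 22.5, 27.5, 32.5, 37.5, 42.5
Σfm = 10×22.5 + 9×27.5 + 12×32.5 + 19×37.5 + 15×42.5 = 2212.5
n = Σf = 65
Mean = 2212.5 / 65 = 34.0385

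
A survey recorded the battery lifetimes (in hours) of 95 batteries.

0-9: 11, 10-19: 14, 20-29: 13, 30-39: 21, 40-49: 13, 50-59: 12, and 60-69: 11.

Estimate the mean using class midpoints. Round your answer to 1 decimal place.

34.1

Midpoints: 4.5, 14.5, 24.5, 34.5, 44.5, 54.5, 64.5
Σfm = 11×4.5 + 14×14.5 + 13×24.5 + 21×34.5 + 13×44.5 + 12×54.5 + 11×64.5 = 3237.5
n = Σf = 95
Mean = 3237.5 / 95 = 34.0789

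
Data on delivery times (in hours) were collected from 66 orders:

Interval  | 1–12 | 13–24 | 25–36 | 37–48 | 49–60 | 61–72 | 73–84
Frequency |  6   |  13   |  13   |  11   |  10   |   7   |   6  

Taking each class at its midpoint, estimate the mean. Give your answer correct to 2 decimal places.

Midpoints: 6.5, 18.5, 30.5, 42.5, 54.5, 66.5, 78.5
Σfm = 6×6.5 + 13×18.5 + 13×30.5 + 11×42.5 + 10×54.5 + 7×66.5 + 6×78.5 = 2625
n = Σf = 66
Mean = 2625 / 66 = 39.7727

39.77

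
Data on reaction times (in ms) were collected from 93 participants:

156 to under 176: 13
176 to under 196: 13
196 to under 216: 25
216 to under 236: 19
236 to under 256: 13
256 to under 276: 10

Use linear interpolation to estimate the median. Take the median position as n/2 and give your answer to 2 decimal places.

Cumulative frequencies: 13, 26, 51, 70, 83, 93
n = 93; position = n/2 = 46.5.
This falls in the class 196 to under 216: L = 196, F = 26, f = 25, h = 20.
Median ≈ 196 + ((46.5 − 26) / 25) × 20 = 212.4000

212.40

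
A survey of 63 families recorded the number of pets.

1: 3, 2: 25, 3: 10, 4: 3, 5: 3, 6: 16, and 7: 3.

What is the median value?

3

Cumulative frequencies: 3, 28, 38, 41, 44, 60, 63
n = 63, so the median is the value in position (n+1)/2 = 32.
Position 32 falls at value 3.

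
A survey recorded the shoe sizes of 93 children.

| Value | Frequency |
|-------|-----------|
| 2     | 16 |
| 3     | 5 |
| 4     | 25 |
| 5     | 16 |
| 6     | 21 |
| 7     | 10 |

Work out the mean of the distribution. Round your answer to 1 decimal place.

Values: 2, 3, 4, 5, 6, 7
Σfx = 16×2 + 5×3 + 25×4 + 16×5 + 21×6 + 10×7 = 423
n = Σf = 93
Mean = 423 / 93 = 4.5484

4.5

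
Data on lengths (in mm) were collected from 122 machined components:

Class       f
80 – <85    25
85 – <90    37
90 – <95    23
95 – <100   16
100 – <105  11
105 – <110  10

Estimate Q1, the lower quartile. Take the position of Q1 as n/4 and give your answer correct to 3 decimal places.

Cumulative frequencies: 25, 62, 85, 101, 112, 122
n = 122; position = n/4 = 30.5.
This falls in the class 85 – <90: L = 85, F = 25, f = 37, h = 5.
Lower quartile ≈ 85 + ((30.5 − 25) / 37) × 5 = 85.7432

85.743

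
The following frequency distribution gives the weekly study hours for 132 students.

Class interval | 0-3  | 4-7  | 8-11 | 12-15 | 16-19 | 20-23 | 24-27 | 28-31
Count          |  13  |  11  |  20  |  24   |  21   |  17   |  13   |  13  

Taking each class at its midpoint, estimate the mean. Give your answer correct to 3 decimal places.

15.470

Midpoints: 1.5, 5.5, 9.5, 13.5, 17.5, 21.5, 25.5, 29.5
Σfm = 13×1.5 + 11×5.5 + 20×9.5 + 24×13.5 + 21×17.5 + 17×21.5 + 13×25.5 + 13×29.5 = 2042
n = Σf = 132
Mean = 2042 / 132 = 15.4697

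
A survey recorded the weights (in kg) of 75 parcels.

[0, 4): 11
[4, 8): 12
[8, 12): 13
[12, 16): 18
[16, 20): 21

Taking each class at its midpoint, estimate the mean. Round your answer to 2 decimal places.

11.39

Midpoints: 2, 6, 10, 14, 18
Σfm = 11×2 + 12×6 + 13×10 + 18×14 + 21×18 = 854
n = Σf = 75
Mean = 854 / 75 = 11.3867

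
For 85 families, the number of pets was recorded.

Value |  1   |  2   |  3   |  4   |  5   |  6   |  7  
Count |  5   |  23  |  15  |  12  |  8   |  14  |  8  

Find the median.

3

Cumulative frequencies: 5, 28, 43, 55, 63, 77, 85
n = 85, so the median is the value in position (n+1)/2 = 43.
Position 43 falls at value 3.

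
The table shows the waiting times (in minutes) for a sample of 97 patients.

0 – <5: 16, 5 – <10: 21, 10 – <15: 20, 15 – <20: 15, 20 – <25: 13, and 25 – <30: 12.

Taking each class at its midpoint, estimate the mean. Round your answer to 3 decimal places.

Midpoints: 2.5, 7.5, 12.5, 17.5, 22.5, 27.5
Σfm = 16×2.5 + 21×7.5 + 20×12.5 + 15×17.5 + 13×22.5 + 12×27.5 = 1332.5
n = Σf = 97
Mean = 1332.5 / 97 = 13.7371

13.737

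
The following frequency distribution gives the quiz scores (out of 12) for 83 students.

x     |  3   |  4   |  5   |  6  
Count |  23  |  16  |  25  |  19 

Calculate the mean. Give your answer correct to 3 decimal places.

4.482

Values: 3, 4, 5, 6
Σfx = 23×3 + 16×4 + 25×5 + 19×6 = 372
n = Σf = 83
Mean = 372 / 83 = 4.4819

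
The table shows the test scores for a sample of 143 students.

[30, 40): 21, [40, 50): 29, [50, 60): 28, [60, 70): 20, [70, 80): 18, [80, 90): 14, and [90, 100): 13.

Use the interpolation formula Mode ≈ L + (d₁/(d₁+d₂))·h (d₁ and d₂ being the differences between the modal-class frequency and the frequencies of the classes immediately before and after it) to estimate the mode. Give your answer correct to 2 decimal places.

Modal class: [40, 50) (highest frequency 29).
d₁ = 29 − 21 = 8, d₂ = 29 − 28 = 1
Mode ≈ 40 + (8/(8+1)) × 10 = 40 + 8.8889 = 48.8889

48.89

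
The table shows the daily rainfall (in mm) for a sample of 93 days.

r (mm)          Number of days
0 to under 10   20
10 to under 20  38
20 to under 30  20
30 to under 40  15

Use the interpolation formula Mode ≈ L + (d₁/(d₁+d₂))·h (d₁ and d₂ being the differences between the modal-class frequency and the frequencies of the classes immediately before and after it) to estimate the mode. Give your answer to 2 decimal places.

15.00

Modal class: 10 to under 20 (highest frequency 38).
d₁ = 38 − 20 = 18, d₂ = 38 − 20 = 18
Mode ≈ 10 + (18/(18+18)) × 10 = 10 + 5.0000 = 15.0000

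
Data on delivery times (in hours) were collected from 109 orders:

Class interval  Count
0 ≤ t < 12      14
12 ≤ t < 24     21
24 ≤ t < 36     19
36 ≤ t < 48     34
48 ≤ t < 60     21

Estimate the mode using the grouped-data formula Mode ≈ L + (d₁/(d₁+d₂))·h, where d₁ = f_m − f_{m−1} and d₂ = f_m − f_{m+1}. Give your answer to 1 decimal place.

Modal class: 36 ≤ t < 48 (highest frequency 34).
d₁ = 34 − 19 = 15, d₂ = 34 − 21 = 13
Mode ≈ 36 + (15/(15+13)) × 12 = 36 + 6.4286 = 42.4286

42.4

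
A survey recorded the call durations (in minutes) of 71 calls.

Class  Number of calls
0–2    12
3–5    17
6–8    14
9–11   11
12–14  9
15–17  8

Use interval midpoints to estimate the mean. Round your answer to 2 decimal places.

Midpoints: 1, 4, 7, 10, 13, 16
Σfm = 12×1 + 17×4 + 14×7 + 11×10 + 9×13 + 8×16 = 533
n = Σf = 71
Mean = 533 / 71 = 7.5070

7.51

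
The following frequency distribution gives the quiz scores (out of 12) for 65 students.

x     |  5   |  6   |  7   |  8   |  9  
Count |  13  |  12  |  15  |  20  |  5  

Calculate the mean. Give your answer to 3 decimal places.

Values: 5, 6, 7, 8, 9
Σfx = 13×5 + 12×6 + 15×7 + 20×8 + 5×9 = 447
n = Σf = 65
Mean = 447 / 65 = 6.8769

6.877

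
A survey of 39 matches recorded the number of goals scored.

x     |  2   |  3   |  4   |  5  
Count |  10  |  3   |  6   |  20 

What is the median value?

5

Cumulative frequencies: 10, 13, 19, 39
n = 39, so the median is the value in position (n+1)/2 = 20.
Position 20 falls at value 5.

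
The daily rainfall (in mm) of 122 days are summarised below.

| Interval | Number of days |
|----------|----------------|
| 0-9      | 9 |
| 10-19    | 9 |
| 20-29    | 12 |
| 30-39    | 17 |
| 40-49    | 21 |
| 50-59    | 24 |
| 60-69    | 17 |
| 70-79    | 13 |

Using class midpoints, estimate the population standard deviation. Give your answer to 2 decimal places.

Midpoints: 4.5, 14.5, 24.5, 34.5, 44.5, 54.5, 64.5, 74.5
n = 122, Σfm = 5359, mean = 43.9262
Σfm² = 285260.5
Σf(m − x̄)² = Σfm² − (Σfm)²/n = 285260.5 − 5359²/122 = 49859.8361
Population variance = 49859.8361 / 122 = 408.6872
Standard deviation = √408.6872 = 20.2160

20.22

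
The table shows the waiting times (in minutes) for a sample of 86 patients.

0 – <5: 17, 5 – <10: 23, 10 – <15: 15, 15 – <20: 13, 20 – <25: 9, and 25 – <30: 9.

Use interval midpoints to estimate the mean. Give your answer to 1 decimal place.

Midpoints: 2.5, 7.5, 12.5, 17.5, 22.5, 27.5
Σfm = 17×2.5 + 23×7.5 + 15×12.5 + 13×17.5 + 9×22.5 + 9×27.5 = 1080
n = Σf = 86
Mean = 1080 / 86 = 12.5581

12.6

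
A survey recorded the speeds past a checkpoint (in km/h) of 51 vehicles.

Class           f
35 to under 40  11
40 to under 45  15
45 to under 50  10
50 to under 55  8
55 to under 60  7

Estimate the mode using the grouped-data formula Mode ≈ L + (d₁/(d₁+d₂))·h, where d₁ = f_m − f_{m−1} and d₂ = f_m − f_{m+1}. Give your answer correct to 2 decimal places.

Modal class: 40 to under 45 (highest frequency 15).
d₁ = 15 − 11 = 4, d₂ = 15 − 10 = 5
Mode ≈ 40 + (4/(4+5)) × 5 = 40 + 2.2222 = 42.2222

42.22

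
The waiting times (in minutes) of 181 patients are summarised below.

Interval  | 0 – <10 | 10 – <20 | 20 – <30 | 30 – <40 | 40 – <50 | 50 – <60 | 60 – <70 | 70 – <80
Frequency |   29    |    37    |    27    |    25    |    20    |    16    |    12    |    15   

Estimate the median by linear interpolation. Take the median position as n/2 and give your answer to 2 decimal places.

29.07

Cumulative frequencies: 29, 66, 93, 118, 138, 154, 166, 181
n = 181; position = n/2 = 90.5.
This falls in the class 20 – <30: L = 20, F = 66, f = 27, h = 10.
Median ≈ 20 + ((90.5 − 66) / 27) × 10 = 29.0741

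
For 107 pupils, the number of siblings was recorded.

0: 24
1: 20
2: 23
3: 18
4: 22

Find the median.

Cumulative frequencies: 24, 44, 67, 85, 107
n = 107, so the median is the value in position (n+1)/2 = 54.
Position 54 falls at value 2.

2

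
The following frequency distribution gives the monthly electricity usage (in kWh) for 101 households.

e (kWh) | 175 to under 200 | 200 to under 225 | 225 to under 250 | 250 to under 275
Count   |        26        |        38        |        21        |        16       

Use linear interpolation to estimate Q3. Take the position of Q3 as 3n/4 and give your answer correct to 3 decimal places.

238.988

Cumulative frequencies: 26, 64, 85, 101
n = 101; position = 3n/4 = 75.75.
This falls in the class 225 to under 250: L = 225, F = 64, f = 21, h = 25.
Upper quartile ≈ 225 + ((75.75 − 64) / 21) × 25 = 238.9881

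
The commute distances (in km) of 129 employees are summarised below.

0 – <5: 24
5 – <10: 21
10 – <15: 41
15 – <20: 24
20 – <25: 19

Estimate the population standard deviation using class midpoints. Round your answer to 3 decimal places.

6.479

Midpoints: 2.5, 7.5, 12.5, 17.5, 22.5
n = 129, Σfm = 1577.5, mean = 12.2287
Σfm² = 24706.25
Σf(m − x̄)² = Σfm² − (Σfm)²/n = 24706.25 − 1577.5²/129 = 5415.5039
Population variance = 5415.5039 / 129 = 41.9807
Standard deviation = √41.9807 = 6.4792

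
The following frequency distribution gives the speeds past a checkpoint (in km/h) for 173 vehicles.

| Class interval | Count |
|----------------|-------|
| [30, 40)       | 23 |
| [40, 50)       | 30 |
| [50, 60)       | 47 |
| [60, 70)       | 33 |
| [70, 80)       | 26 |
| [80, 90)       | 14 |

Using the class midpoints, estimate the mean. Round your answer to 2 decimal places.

57.95

Midpoints: 35, 45, 55, 65, 75, 85
Σfm = 23×35 + 30×45 + 47×55 + 33×65 + 26×75 + 14×85 = 10025
n = Σf = 173
Mean = 10025 / 173 = 57.9480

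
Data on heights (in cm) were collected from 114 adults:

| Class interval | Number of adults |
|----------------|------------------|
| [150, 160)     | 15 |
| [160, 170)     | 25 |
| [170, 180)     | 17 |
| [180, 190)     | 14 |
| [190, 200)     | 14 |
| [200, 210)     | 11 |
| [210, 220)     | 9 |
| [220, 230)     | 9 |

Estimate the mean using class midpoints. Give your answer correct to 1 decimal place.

183.9

Midpoints: 155, 165, 175, 185, 195, 205, 215, 225
Σfm = 15×155 + 25×165 + 17×175 + 14×185 + 14×195 + 11×205 + 9×215 + 9×225 = 20960
n = Σf = 114
Mean = 20960 / 114 = 183.8596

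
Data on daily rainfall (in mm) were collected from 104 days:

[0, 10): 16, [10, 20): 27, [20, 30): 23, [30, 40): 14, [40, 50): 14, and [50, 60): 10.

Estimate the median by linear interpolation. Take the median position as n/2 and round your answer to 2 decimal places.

Cumulative frequencies: 16, 43, 66, 80, 94, 104
n = 104; position = n/2 = 52.
This falls in the class [20, 30): L = 20, F = 43, f = 23, h = 10.
Median ≈ 20 + ((52 − 43) / 23) × 10 = 23.9130

23.91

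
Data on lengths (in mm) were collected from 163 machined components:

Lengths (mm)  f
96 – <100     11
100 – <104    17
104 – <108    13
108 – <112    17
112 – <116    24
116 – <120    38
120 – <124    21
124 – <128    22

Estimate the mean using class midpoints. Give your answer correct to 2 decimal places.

114.20

Midpoints: 98, 102, 106, 110, 114, 118, 122, 126
Σfm = 11×98 + 17×102 + 13×106 + 17×110 + 24×114 + 38×118 + 21×122 + 22×126 = 18614
n = Σf = 163
Mean = 18614 / 163 = 114.1963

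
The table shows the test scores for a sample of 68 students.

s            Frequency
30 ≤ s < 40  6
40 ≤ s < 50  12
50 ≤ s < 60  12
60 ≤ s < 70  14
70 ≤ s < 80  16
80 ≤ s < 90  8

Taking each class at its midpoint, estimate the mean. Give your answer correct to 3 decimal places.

Midpoints: 35, 45, 55, 65, 75, 85
Σfm = 6×35 + 12×45 + 12×55 + 14×65 + 16×75 + 8×85 = 4200
n = Σf = 68
Mean = 4200 / 68 = 61.7647

61.765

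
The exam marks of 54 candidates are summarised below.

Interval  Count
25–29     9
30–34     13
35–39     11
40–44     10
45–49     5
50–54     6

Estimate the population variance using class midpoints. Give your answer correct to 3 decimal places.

Midpoints: 27, 32, 37, 42, 47, 52
n = 54, Σfm = 2033, mean = 37.6481
Σfm² = 79841
Σf(m − x̄)² = Σfm² − (Σfm)²/n = 79841 − 2033²/54 = 3302.3148
Population variance = 3302.3148 / 54 = 61.1540

61.154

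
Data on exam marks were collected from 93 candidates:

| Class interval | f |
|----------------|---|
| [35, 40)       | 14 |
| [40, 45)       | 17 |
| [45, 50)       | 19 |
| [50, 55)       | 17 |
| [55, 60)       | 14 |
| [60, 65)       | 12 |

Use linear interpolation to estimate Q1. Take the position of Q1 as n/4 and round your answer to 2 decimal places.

42.72

Cumulative frequencies: 14, 31, 50, 67, 81, 93
n = 93; position = n/4 = 23.25.
This falls in the class [40, 45): L = 40, F = 14, f = 17, h = 5.
Lower quartile ≈ 40 + ((23.25 − 14) / 17) × 5 = 42.7206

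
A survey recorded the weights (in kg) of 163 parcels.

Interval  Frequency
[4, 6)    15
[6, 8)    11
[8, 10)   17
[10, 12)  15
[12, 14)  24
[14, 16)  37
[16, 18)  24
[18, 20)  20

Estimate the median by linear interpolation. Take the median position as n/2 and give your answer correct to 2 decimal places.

Cumulative frequencies: 15, 26, 43, 58, 82, 119, 143, 163
n = 163; position = n/2 = 81.5.
This falls in the class [12, 14): L = 12, F = 58, f = 24, h = 2.
Median ≈ 12 + ((81.5 − 58) / 24) × 2 = 13.9583

13.96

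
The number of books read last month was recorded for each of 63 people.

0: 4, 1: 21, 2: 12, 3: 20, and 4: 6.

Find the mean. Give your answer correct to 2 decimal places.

2.05

Values: 0, 1, 2, 3, 4
Σfx = 4×0 + 21×1 + 12×2 + 20×3 + 6×4 = 129
n = Σf = 63
Mean = 129 / 63 = 2.0476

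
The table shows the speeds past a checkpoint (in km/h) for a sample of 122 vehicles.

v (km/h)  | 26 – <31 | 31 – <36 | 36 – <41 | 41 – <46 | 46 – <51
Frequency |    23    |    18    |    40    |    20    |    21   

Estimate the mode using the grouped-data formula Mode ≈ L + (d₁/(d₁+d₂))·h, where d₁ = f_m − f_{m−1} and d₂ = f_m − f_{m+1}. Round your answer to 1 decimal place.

Modal class: 36 – <41 (highest frequency 40).
d₁ = 40 − 18 = 22, d₂ = 40 − 20 = 20
Mode ≈ 36 + (22/(22+20)) × 5 = 36 + 2.6190 = 38.6190

38.6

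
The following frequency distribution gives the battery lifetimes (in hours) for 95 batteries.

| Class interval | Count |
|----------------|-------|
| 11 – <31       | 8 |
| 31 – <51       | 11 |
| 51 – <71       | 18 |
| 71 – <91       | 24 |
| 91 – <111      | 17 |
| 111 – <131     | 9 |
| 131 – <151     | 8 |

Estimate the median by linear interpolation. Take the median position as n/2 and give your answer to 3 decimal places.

79.750

Cumulative frequencies: 8, 19, 37, 61, 78, 87, 95
n = 95; position = n/2 = 47.5.
This falls in the class 71 – <91: L = 71, F = 37, f = 24, h = 20.
Median ≈ 71 + ((47.5 − 37) / 24) × 20 = 79.7500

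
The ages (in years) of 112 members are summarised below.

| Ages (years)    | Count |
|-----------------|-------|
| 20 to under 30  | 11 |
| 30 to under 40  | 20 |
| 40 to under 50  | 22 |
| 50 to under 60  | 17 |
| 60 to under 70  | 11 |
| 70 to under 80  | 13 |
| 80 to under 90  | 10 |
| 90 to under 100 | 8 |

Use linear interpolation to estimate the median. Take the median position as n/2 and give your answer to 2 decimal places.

Cumulative frequencies: 11, 31, 53, 70, 81, 94, 104, 112
n = 112; position = n/2 = 56.
This falls in the class 50 to under 60: L = 50, F = 53, f = 17, h = 10.
Median ≈ 50 + ((56 − 53) / 17) × 10 = 51.7647

51.76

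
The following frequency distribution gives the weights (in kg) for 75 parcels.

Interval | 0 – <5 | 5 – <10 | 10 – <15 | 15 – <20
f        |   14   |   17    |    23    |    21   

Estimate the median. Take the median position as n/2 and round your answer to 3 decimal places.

11.413

Cumulative frequencies: 14, 31, 54, 75
n = 75; position = n/2 = 37.5.
This falls in the class 10 – <15: L = 10, F = 31, f = 23, h = 5.
Median ≈ 10 + ((37.5 − 31) / 23) × 5 = 11.4130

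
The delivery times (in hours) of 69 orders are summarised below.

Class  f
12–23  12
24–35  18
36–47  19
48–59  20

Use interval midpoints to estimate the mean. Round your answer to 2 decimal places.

37.67

Midpoints: 17.5, 29.5, 41.5, 53.5
Σfm = 12×17.5 + 18×29.5 + 19×41.5 + 20×53.5 = 2599.5
n = Σf = 69
Mean = 2599.5 / 69 = 37.6739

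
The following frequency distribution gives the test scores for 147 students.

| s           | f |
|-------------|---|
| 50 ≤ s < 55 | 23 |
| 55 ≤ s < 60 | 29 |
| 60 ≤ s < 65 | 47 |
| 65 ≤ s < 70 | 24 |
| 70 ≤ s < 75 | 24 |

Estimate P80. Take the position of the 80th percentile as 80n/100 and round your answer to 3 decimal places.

68.875

Cumulative frequencies: 23, 52, 99, 123, 147
n = 147; position = 80n/100 = 117.6.
This falls in the class 65 ≤ s < 70: L = 65, F = 99, f = 24, h = 5.
80th percentile ≈ 65 + ((117.6 − 99) / 24) × 5 = 68.8750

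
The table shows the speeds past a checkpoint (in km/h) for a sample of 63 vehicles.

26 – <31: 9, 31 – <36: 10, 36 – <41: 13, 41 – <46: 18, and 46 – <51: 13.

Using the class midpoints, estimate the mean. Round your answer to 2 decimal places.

39.77

Midpoints: 28.5, 33.5, 38.5, 43.5, 48.5
Σfm = 9×28.5 + 10×33.5 + 13×38.5 + 18×43.5 + 13×48.5 = 2505.5
n = Σf = 63
Mean = 2505.5 / 63 = 39.7698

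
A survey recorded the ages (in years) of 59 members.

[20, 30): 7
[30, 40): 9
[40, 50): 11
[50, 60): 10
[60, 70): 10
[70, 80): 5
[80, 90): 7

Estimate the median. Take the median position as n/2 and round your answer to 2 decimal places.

52.50

Cumulative frequencies: 7, 16, 27, 37, 47, 52, 59
n = 59; position = n/2 = 29.5.
This falls in the class [50, 60): L = 50, F = 27, f = 10, h = 10.
Median ≈ 50 + ((29.5 − 27) / 10) × 10 = 52.5000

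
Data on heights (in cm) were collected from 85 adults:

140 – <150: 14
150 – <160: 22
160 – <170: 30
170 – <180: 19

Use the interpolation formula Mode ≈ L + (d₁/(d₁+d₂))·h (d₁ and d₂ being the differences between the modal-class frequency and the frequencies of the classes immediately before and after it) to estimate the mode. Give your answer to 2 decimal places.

Modal class: 160 – <170 (highest frequency 30).
d₁ = 30 − 22 = 8, d₂ = 30 − 19 = 11
Mode ≈ 160 + (8/(8+11)) × 10 = 160 + 4.2105 = 164.2105

164.21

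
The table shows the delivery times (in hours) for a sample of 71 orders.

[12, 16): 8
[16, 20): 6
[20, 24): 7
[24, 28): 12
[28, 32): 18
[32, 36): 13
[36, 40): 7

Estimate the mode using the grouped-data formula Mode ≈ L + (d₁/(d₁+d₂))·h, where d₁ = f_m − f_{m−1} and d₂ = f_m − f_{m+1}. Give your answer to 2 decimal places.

30.18

Modal class: [28, 32) (highest frequency 18).
d₁ = 18 − 12 = 6, d₂ = 18 − 13 = 5
Mode ≈ 28 + (6/(6+5)) × 4 = 28 + 2.1818 = 30.1818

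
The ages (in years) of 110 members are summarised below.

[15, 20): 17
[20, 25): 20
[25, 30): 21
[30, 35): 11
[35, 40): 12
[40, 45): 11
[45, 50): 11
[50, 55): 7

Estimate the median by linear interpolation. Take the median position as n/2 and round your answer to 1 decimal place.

Cumulative frequencies: 17, 37, 58, 69, 81, 92, 103, 110
n = 110; position = n/2 = 55.
This falls in the class [25, 30): L = 25, F = 37, f = 21, h = 5.
Median ≈ 25 + ((55 − 37) / 21) × 5 = 29.2857

29.3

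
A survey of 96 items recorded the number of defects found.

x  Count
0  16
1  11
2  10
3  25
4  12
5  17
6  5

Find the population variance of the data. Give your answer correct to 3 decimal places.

Values: 0, 1, 2, 3, 4, 5, 6
n = 96, Σfx = 269, mean = 2.8021
Σfx² = 1073
Σf(x − x̄)² = Σfx² − (Σfx)²/n = 1073 − 269²/96 = 319.2396
Population variance = 319.2396 / 96 = 3.3254

3.325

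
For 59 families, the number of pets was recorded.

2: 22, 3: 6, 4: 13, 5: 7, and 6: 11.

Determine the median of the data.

Cumulative frequencies: 22, 28, 41, 48, 59
n = 59, so the median is the value in position (n+1)/2 = 30.
Position 30 falls at value 4.

4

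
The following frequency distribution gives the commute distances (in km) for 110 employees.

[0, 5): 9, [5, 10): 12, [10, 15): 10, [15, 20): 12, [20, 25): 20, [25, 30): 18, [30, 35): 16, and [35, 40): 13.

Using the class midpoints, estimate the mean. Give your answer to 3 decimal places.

Midpoints: 2.5, 7.5, 12.5, 17.5, 22.5, 27.5, 32.5, 37.5
Σfm = 9×2.5 + 12×7.5 + 10×12.5 + 12×17.5 + 20×22.5 + 18×27.5 + 16×32.5 + 13×37.5 = 2400
n = Σf = 110
Mean = 2400 / 110 = 21.8182

21.818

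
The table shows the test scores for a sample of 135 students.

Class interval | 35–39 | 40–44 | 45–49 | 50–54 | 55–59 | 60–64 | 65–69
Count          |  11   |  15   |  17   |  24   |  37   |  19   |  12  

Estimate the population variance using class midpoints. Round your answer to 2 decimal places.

72.20

Midpoints: 37, 42, 47, 52, 57, 62, 67
n = 135, Σfm = 7175, mean = 53.1481
Σfm² = 391085
Σf(m − x̄)² = Σfm² − (Σfm)²/n = 391085 − 7175²/135 = 9747.0370
Population variance = 9747.0370 / 135 = 72.2003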